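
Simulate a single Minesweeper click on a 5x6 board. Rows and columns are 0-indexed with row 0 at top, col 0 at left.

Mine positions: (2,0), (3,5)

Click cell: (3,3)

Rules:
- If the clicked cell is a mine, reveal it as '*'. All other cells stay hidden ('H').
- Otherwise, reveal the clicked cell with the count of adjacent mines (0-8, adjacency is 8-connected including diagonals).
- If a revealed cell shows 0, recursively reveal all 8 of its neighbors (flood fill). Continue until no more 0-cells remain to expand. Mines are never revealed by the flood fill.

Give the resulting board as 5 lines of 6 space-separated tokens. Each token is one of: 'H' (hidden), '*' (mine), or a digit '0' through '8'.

0 0 0 0 0 0
1 1 0 0 0 0
H 1 0 0 1 1
1 1 0 0 1 H
0 0 0 0 1 H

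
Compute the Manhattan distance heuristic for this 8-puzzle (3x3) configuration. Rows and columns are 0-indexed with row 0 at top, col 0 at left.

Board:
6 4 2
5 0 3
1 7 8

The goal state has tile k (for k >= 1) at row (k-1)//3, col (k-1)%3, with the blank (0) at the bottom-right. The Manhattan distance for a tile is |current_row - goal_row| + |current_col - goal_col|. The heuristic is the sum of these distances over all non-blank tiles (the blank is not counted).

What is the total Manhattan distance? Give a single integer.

Tile 6: at (0,0), goal (1,2), distance |0-1|+|0-2| = 3
Tile 4: at (0,1), goal (1,0), distance |0-1|+|1-0| = 2
Tile 2: at (0,2), goal (0,1), distance |0-0|+|2-1| = 1
Tile 5: at (1,0), goal (1,1), distance |1-1|+|0-1| = 1
Tile 3: at (1,2), goal (0,2), distance |1-0|+|2-2| = 1
Tile 1: at (2,0), goal (0,0), distance |2-0|+|0-0| = 2
Tile 7: at (2,1), goal (2,0), distance |2-2|+|1-0| = 1
Tile 8: at (2,2), goal (2,1), distance |2-2|+|2-1| = 1
Sum: 3 + 2 + 1 + 1 + 1 + 2 + 1 + 1 = 12

Answer: 12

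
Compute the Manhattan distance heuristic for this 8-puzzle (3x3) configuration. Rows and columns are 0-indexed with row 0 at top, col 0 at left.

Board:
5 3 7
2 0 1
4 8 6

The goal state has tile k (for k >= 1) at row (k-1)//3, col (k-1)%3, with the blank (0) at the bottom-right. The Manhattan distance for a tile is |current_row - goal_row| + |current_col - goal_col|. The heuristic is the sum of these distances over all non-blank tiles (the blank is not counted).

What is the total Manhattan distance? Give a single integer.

Tile 5: at (0,0), goal (1,1), distance |0-1|+|0-1| = 2
Tile 3: at (0,1), goal (0,2), distance |0-0|+|1-2| = 1
Tile 7: at (0,2), goal (2,0), distance |0-2|+|2-0| = 4
Tile 2: at (1,0), goal (0,1), distance |1-0|+|0-1| = 2
Tile 1: at (1,2), goal (0,0), distance |1-0|+|2-0| = 3
Tile 4: at (2,0), goal (1,0), distance |2-1|+|0-0| = 1
Tile 8: at (2,1), goal (2,1), distance |2-2|+|1-1| = 0
Tile 6: at (2,2), goal (1,2), distance |2-1|+|2-2| = 1
Sum: 2 + 1 + 4 + 2 + 3 + 1 + 0 + 1 = 14

Answer: 14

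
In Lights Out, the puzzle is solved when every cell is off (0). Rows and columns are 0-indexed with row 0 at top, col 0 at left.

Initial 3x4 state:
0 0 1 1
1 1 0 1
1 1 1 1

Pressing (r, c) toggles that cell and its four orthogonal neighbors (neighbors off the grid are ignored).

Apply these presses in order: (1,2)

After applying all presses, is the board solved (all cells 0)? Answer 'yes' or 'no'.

Answer: no

Derivation:
After press 1 at (1,2):
0 0 0 1
1 0 1 0
1 1 0 1

Lights still on: 6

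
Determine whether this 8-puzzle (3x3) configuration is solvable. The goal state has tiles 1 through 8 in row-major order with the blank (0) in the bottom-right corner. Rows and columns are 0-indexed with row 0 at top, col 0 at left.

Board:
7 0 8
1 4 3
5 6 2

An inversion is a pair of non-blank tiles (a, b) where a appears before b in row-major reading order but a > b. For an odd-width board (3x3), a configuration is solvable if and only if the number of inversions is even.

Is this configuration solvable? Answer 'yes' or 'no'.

Inversions (pairs i<j in row-major order where tile[i] > tile[j] > 0): 17
17 is odd, so the puzzle is not solvable.

Answer: no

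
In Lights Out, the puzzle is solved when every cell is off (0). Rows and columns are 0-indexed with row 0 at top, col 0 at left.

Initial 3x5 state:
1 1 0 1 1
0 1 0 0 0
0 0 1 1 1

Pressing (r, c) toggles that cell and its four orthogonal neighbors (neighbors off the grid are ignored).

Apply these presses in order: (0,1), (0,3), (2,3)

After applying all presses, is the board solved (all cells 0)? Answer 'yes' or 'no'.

After press 1 at (0,1):
0 0 1 1 1
0 0 0 0 0
0 0 1 1 1

After press 2 at (0,3):
0 0 0 0 0
0 0 0 1 0
0 0 1 1 1

After press 3 at (2,3):
0 0 0 0 0
0 0 0 0 0
0 0 0 0 0

Lights still on: 0

Answer: yes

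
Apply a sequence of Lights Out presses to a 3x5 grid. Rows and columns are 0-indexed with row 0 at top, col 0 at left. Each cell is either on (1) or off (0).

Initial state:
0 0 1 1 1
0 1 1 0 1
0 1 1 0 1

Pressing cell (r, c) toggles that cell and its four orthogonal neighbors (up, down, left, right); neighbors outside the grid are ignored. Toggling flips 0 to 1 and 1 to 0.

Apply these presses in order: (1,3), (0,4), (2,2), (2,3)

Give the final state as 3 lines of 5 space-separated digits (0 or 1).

After press 1 at (1,3):
0 0 1 0 1
0 1 0 1 0
0 1 1 1 1

After press 2 at (0,4):
0 0 1 1 0
0 1 0 1 1
0 1 1 1 1

After press 3 at (2,2):
0 0 1 1 0
0 1 1 1 1
0 0 0 0 1

After press 4 at (2,3):
0 0 1 1 0
0 1 1 0 1
0 0 1 1 0

Answer: 0 0 1 1 0
0 1 1 0 1
0 0 1 1 0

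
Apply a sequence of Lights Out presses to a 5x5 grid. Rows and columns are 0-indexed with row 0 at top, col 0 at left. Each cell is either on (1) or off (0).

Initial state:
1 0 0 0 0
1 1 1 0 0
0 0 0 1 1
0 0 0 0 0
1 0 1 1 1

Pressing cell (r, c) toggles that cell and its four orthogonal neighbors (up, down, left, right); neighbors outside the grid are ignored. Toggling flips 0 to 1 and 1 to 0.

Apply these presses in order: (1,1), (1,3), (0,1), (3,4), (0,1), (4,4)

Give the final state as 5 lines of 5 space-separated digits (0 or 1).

After press 1 at (1,1):
1 1 0 0 0
0 0 0 0 0
0 1 0 1 1
0 0 0 0 0
1 0 1 1 1

After press 2 at (1,3):
1 1 0 1 0
0 0 1 1 1
0 1 0 0 1
0 0 0 0 0
1 0 1 1 1

After press 3 at (0,1):
0 0 1 1 0
0 1 1 1 1
0 1 0 0 1
0 0 0 0 0
1 0 1 1 1

After press 4 at (3,4):
0 0 1 1 0
0 1 1 1 1
0 1 0 0 0
0 0 0 1 1
1 0 1 1 0

After press 5 at (0,1):
1 1 0 1 0
0 0 1 1 1
0 1 0 0 0
0 0 0 1 1
1 0 1 1 0

After press 6 at (4,4):
1 1 0 1 0
0 0 1 1 1
0 1 0 0 0
0 0 0 1 0
1 0 1 0 1

Answer: 1 1 0 1 0
0 0 1 1 1
0 1 0 0 0
0 0 0 1 0
1 0 1 0 1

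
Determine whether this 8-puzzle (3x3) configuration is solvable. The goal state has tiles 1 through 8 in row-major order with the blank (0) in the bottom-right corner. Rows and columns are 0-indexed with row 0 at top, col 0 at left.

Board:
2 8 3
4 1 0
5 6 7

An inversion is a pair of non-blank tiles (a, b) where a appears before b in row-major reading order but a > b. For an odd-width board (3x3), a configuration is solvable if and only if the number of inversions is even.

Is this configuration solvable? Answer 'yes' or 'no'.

Inversions (pairs i<j in row-major order where tile[i] > tile[j] > 0): 9
9 is odd, so the puzzle is not solvable.

Answer: no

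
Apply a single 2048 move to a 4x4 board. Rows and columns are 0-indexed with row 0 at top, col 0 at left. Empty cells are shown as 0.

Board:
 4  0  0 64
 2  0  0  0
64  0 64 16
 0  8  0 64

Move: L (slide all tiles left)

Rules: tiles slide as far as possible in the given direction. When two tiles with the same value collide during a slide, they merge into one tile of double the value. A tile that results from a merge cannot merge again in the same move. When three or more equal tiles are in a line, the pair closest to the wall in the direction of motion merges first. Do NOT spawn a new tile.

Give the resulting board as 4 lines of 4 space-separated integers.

Slide left:
row 0: [4, 0, 0, 64] -> [4, 64, 0, 0]
row 1: [2, 0, 0, 0] -> [2, 0, 0, 0]
row 2: [64, 0, 64, 16] -> [128, 16, 0, 0]
row 3: [0, 8, 0, 64] -> [8, 64, 0, 0]

Answer:   4  64   0   0
  2   0   0   0
128  16   0   0
  8  64   0   0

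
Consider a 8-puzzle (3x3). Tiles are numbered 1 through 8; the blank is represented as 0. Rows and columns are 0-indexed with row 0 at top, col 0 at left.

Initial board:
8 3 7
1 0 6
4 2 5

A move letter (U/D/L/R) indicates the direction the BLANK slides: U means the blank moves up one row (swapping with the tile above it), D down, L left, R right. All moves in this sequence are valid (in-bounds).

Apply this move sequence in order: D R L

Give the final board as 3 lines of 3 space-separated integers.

After move 1 (D):
8 3 7
1 2 6
4 0 5

After move 2 (R):
8 3 7
1 2 6
4 5 0

After move 3 (L):
8 3 7
1 2 6
4 0 5

Answer: 8 3 7
1 2 6
4 0 5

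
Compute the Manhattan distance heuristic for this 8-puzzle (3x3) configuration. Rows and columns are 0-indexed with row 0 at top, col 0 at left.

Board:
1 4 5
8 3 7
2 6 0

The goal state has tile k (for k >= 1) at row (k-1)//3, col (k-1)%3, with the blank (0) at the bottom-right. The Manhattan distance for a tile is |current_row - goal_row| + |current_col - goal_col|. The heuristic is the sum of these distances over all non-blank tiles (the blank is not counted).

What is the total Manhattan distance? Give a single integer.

Answer: 16

Derivation:
Tile 1: (0,0)->(0,0) = 0
Tile 4: (0,1)->(1,0) = 2
Tile 5: (0,2)->(1,1) = 2
Tile 8: (1,0)->(2,1) = 2
Tile 3: (1,1)->(0,2) = 2
Tile 7: (1,2)->(2,0) = 3
Tile 2: (2,0)->(0,1) = 3
Tile 6: (2,1)->(1,2) = 2
Sum: 0 + 2 + 2 + 2 + 2 + 3 + 3 + 2 = 16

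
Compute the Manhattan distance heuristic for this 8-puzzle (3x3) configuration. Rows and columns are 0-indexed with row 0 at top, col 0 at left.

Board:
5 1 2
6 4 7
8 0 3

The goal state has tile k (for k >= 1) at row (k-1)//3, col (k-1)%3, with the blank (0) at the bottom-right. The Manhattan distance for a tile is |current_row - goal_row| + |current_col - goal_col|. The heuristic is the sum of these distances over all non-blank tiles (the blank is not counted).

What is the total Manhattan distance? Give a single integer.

Answer: 13

Derivation:
Tile 5: at (0,0), goal (1,1), distance |0-1|+|0-1| = 2
Tile 1: at (0,1), goal (0,0), distance |0-0|+|1-0| = 1
Tile 2: at (0,2), goal (0,1), distance |0-0|+|2-1| = 1
Tile 6: at (1,0), goal (1,2), distance |1-1|+|0-2| = 2
Tile 4: at (1,1), goal (1,0), distance |1-1|+|1-0| = 1
Tile 7: at (1,2), goal (2,0), distance |1-2|+|2-0| = 3
Tile 8: at (2,0), goal (2,1), distance |2-2|+|0-1| = 1
Tile 3: at (2,2), goal (0,2), distance |2-0|+|2-2| = 2
Sum: 2 + 1 + 1 + 2 + 1 + 3 + 1 + 2 = 13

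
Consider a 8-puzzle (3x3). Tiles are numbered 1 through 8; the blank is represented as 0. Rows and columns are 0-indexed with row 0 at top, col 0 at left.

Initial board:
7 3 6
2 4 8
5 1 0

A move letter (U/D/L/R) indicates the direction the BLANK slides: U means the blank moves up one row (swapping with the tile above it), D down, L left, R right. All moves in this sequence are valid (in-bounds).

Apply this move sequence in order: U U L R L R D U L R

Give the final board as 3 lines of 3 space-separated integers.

Answer: 7 3 0
2 4 6
5 1 8

Derivation:
After move 1 (U):
7 3 6
2 4 0
5 1 8

After move 2 (U):
7 3 0
2 4 6
5 1 8

After move 3 (L):
7 0 3
2 4 6
5 1 8

After move 4 (R):
7 3 0
2 4 6
5 1 8

After move 5 (L):
7 0 3
2 4 6
5 1 8

After move 6 (R):
7 3 0
2 4 6
5 1 8

After move 7 (D):
7 3 6
2 4 0
5 1 8

After move 8 (U):
7 3 0
2 4 6
5 1 8

After move 9 (L):
7 0 3
2 4 6
5 1 8

After move 10 (R):
7 3 0
2 4 6
5 1 8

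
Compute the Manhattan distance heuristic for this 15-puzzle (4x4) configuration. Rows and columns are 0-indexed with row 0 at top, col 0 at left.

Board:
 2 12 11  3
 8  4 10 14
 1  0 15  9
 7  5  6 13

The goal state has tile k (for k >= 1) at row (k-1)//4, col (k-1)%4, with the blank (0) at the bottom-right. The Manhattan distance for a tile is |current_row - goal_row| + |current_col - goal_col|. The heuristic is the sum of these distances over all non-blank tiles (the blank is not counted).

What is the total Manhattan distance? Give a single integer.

Tile 2: at (0,0), goal (0,1), distance |0-0|+|0-1| = 1
Tile 12: at (0,1), goal (2,3), distance |0-2|+|1-3| = 4
Tile 11: at (0,2), goal (2,2), distance |0-2|+|2-2| = 2
Tile 3: at (0,3), goal (0,2), distance |0-0|+|3-2| = 1
Tile 8: at (1,0), goal (1,3), distance |1-1|+|0-3| = 3
Tile 4: at (1,1), goal (0,3), distance |1-0|+|1-3| = 3
Tile 10: at (1,2), goal (2,1), distance |1-2|+|2-1| = 2
Tile 14: at (1,3), goal (3,1), distance |1-3|+|3-1| = 4
Tile 1: at (2,0), goal (0,0), distance |2-0|+|0-0| = 2
Tile 15: at (2,2), goal (3,2), distance |2-3|+|2-2| = 1
Tile 9: at (2,3), goal (2,0), distance |2-2|+|3-0| = 3
Tile 7: at (3,0), goal (1,2), distance |3-1|+|0-2| = 4
Tile 5: at (3,1), goal (1,0), distance |3-1|+|1-0| = 3
Tile 6: at (3,2), goal (1,1), distance |3-1|+|2-1| = 3
Tile 13: at (3,3), goal (3,0), distance |3-3|+|3-0| = 3
Sum: 1 + 4 + 2 + 1 + 3 + 3 + 2 + 4 + 2 + 1 + 3 + 4 + 3 + 3 + 3 = 39

Answer: 39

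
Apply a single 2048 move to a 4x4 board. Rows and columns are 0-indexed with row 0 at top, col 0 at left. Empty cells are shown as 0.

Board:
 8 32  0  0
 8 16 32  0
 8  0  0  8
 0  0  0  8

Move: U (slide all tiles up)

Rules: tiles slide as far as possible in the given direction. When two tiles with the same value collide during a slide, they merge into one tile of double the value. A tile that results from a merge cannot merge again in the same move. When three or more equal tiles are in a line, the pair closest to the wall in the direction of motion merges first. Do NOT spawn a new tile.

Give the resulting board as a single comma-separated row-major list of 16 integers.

Slide up:
col 0: [8, 8, 8, 0] -> [16, 8, 0, 0]
col 1: [32, 16, 0, 0] -> [32, 16, 0, 0]
col 2: [0, 32, 0, 0] -> [32, 0, 0, 0]
col 3: [0, 0, 8, 8] -> [16, 0, 0, 0]

Answer: 16, 32, 32, 16, 8, 16, 0, 0, 0, 0, 0, 0, 0, 0, 0, 0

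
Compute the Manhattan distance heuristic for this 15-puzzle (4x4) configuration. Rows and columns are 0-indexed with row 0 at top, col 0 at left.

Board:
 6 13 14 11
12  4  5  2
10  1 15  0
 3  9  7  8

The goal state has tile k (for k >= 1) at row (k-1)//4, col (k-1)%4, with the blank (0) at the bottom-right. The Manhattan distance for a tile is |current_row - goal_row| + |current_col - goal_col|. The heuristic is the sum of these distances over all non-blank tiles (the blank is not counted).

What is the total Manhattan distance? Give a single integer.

Answer: 41

Derivation:
Tile 6: (0,0)->(1,1) = 2
Tile 13: (0,1)->(3,0) = 4
Tile 14: (0,2)->(3,1) = 4
Tile 11: (0,3)->(2,2) = 3
Tile 12: (1,0)->(2,3) = 4
Tile 4: (1,1)->(0,3) = 3
Tile 5: (1,2)->(1,0) = 2
Tile 2: (1,3)->(0,1) = 3
Tile 10: (2,0)->(2,1) = 1
Tile 1: (2,1)->(0,0) = 3
Tile 15: (2,2)->(3,2) = 1
Tile 3: (3,0)->(0,2) = 5
Tile 9: (3,1)->(2,0) = 2
Tile 7: (3,2)->(1,2) = 2
Tile 8: (3,3)->(1,3) = 2
Sum: 2 + 4 + 4 + 3 + 4 + 3 + 2 + 3 + 1 + 3 + 1 + 5 + 2 + 2 + 2 = 41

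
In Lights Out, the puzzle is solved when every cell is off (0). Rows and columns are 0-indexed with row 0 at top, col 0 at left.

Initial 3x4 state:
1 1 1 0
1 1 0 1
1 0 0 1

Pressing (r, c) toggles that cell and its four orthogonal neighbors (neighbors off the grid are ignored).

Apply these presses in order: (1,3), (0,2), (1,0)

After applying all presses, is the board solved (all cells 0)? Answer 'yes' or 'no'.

After press 1 at (1,3):
1 1 1 1
1 1 1 0
1 0 0 0

After press 2 at (0,2):
1 0 0 0
1 1 0 0
1 0 0 0

After press 3 at (1,0):
0 0 0 0
0 0 0 0
0 0 0 0

Lights still on: 0

Answer: yes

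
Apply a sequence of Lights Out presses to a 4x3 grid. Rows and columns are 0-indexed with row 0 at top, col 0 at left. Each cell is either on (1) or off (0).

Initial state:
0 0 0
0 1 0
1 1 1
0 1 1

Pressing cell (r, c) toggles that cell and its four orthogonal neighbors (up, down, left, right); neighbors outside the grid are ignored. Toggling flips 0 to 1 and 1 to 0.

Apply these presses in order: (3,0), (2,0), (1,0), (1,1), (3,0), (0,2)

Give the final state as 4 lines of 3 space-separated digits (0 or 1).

After press 1 at (3,0):
0 0 0
0 1 0
0 1 1
1 0 1

After press 2 at (2,0):
0 0 0
1 1 0
1 0 1
0 0 1

After press 3 at (1,0):
1 0 0
0 0 0
0 0 1
0 0 1

After press 4 at (1,1):
1 1 0
1 1 1
0 1 1
0 0 1

After press 5 at (3,0):
1 1 0
1 1 1
1 1 1
1 1 1

After press 6 at (0,2):
1 0 1
1 1 0
1 1 1
1 1 1

Answer: 1 0 1
1 1 0
1 1 1
1 1 1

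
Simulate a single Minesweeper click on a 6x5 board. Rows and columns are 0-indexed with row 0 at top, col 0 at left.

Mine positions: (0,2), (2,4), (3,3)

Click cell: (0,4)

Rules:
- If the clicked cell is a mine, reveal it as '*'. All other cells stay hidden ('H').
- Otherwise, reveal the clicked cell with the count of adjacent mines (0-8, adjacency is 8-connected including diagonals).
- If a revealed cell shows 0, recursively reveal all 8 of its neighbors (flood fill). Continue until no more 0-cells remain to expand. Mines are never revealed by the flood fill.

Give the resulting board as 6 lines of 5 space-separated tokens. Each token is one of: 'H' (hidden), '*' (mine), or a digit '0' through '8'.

H H H 1 0
H H H 2 1
H H H H H
H H H H H
H H H H H
H H H H H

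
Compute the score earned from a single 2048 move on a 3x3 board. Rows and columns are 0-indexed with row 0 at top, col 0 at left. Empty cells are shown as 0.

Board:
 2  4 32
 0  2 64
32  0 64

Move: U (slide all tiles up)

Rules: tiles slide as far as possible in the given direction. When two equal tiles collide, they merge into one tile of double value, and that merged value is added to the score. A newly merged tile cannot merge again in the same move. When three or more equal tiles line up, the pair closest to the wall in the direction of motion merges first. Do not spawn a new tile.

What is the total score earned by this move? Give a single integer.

Answer: 128

Derivation:
Slide up:
col 0: [2, 0, 32] -> [2, 32, 0]  score +0 (running 0)
col 1: [4, 2, 0] -> [4, 2, 0]  score +0 (running 0)
col 2: [32, 64, 64] -> [32, 128, 0]  score +128 (running 128)
Board after move:
  2   4  32
 32   2 128
  0   0   0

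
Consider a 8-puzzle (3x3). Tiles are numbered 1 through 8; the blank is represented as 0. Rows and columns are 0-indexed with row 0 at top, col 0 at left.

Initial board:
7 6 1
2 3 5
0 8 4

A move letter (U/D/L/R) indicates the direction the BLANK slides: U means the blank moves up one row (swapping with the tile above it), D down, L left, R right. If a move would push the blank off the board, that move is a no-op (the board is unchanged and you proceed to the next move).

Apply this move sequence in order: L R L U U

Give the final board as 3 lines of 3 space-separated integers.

After move 1 (L):
7 6 1
2 3 5
0 8 4

After move 2 (R):
7 6 1
2 3 5
8 0 4

After move 3 (L):
7 6 1
2 3 5
0 8 4

After move 4 (U):
7 6 1
0 3 5
2 8 4

After move 5 (U):
0 6 1
7 3 5
2 8 4

Answer: 0 6 1
7 3 5
2 8 4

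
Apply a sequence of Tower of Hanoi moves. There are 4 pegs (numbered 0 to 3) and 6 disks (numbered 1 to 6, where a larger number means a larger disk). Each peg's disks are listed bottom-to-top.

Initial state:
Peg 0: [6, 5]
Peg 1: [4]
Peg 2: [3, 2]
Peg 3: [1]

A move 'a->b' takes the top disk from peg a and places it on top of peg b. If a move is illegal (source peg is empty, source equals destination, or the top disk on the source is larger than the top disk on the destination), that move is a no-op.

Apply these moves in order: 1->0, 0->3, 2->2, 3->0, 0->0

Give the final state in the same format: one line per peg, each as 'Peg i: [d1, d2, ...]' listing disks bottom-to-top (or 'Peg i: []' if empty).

Answer: Peg 0: [6, 5, 4, 1]
Peg 1: []
Peg 2: [3, 2]
Peg 3: []

Derivation:
After move 1 (1->0):
Peg 0: [6, 5, 4]
Peg 1: []
Peg 2: [3, 2]
Peg 3: [1]

After move 2 (0->3):
Peg 0: [6, 5, 4]
Peg 1: []
Peg 2: [3, 2]
Peg 3: [1]

After move 3 (2->2):
Peg 0: [6, 5, 4]
Peg 1: []
Peg 2: [3, 2]
Peg 3: [1]

After move 4 (3->0):
Peg 0: [6, 5, 4, 1]
Peg 1: []
Peg 2: [3, 2]
Peg 3: []

After move 5 (0->0):
Peg 0: [6, 5, 4, 1]
Peg 1: []
Peg 2: [3, 2]
Peg 3: []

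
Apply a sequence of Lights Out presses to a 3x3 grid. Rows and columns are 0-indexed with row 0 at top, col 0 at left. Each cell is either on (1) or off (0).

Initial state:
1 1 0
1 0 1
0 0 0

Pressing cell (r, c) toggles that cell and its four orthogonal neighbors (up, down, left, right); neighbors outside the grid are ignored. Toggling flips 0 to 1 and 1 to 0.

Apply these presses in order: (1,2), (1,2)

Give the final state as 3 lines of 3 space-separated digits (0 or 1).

After press 1 at (1,2):
1 1 1
1 1 0
0 0 1

After press 2 at (1,2):
1 1 0
1 0 1
0 0 0

Answer: 1 1 0
1 0 1
0 0 0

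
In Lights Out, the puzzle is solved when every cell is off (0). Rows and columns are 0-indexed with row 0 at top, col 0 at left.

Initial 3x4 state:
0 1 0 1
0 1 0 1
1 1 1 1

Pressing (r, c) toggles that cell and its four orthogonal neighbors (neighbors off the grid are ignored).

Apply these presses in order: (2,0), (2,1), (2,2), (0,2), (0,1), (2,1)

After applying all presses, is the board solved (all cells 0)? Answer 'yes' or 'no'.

After press 1 at (2,0):
0 1 0 1
1 1 0 1
0 0 1 1

After press 2 at (2,1):
0 1 0 1
1 0 0 1
1 1 0 1

After press 3 at (2,2):
0 1 0 1
1 0 1 1
1 0 1 0

After press 4 at (0,2):
0 0 1 0
1 0 0 1
1 0 1 0

After press 5 at (0,1):
1 1 0 0
1 1 0 1
1 0 1 0

After press 6 at (2,1):
1 1 0 0
1 0 0 1
0 1 0 0

Lights still on: 5

Answer: no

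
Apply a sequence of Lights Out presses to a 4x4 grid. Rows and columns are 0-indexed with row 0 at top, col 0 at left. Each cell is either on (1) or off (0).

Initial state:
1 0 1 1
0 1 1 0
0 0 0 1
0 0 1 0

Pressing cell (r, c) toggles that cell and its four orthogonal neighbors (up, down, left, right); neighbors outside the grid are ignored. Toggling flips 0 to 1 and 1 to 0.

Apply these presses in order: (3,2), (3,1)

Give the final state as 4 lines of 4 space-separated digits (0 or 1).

After press 1 at (3,2):
1 0 1 1
0 1 1 0
0 0 1 1
0 1 0 1

After press 2 at (3,1):
1 0 1 1
0 1 1 0
0 1 1 1
1 0 1 1

Answer: 1 0 1 1
0 1 1 0
0 1 1 1
1 0 1 1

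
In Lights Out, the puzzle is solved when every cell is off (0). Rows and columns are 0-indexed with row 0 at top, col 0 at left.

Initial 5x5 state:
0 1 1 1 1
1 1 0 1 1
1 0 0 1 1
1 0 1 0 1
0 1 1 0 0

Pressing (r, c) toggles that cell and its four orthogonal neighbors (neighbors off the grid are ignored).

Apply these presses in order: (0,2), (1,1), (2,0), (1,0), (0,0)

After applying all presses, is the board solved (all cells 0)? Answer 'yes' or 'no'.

After press 1 at (0,2):
0 0 0 0 1
1 1 1 1 1
1 0 0 1 1
1 0 1 0 1
0 1 1 0 0

After press 2 at (1,1):
0 1 0 0 1
0 0 0 1 1
1 1 0 1 1
1 0 1 0 1
0 1 1 0 0

After press 3 at (2,0):
0 1 0 0 1
1 0 0 1 1
0 0 0 1 1
0 0 1 0 1
0 1 1 0 0

After press 4 at (1,0):
1 1 0 0 1
0 1 0 1 1
1 0 0 1 1
0 0 1 0 1
0 1 1 0 0

After press 5 at (0,0):
0 0 0 0 1
1 1 0 1 1
1 0 0 1 1
0 0 1 0 1
0 1 1 0 0

Lights still on: 12

Answer: no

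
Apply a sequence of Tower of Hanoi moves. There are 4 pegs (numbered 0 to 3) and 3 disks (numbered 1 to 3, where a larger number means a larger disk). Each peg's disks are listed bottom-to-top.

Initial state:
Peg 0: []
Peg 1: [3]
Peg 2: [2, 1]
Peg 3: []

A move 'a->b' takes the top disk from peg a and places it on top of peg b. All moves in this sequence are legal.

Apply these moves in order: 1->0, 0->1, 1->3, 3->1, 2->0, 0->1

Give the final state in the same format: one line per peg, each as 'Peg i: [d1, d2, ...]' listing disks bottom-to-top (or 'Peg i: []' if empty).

After move 1 (1->0):
Peg 0: [3]
Peg 1: []
Peg 2: [2, 1]
Peg 3: []

After move 2 (0->1):
Peg 0: []
Peg 1: [3]
Peg 2: [2, 1]
Peg 3: []

After move 3 (1->3):
Peg 0: []
Peg 1: []
Peg 2: [2, 1]
Peg 3: [3]

After move 4 (3->1):
Peg 0: []
Peg 1: [3]
Peg 2: [2, 1]
Peg 3: []

After move 5 (2->0):
Peg 0: [1]
Peg 1: [3]
Peg 2: [2]
Peg 3: []

After move 6 (0->1):
Peg 0: []
Peg 1: [3, 1]
Peg 2: [2]
Peg 3: []

Answer: Peg 0: []
Peg 1: [3, 1]
Peg 2: [2]
Peg 3: []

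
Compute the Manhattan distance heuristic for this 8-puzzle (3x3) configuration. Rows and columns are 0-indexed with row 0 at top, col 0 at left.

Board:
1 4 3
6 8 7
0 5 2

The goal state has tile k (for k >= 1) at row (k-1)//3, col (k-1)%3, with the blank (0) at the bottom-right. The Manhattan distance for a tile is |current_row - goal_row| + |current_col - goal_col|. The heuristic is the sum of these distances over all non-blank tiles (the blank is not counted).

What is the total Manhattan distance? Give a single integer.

Tile 1: (0,0)->(0,0) = 0
Tile 4: (0,1)->(1,0) = 2
Tile 3: (0,2)->(0,2) = 0
Tile 6: (1,0)->(1,2) = 2
Tile 8: (1,1)->(2,1) = 1
Tile 7: (1,2)->(2,0) = 3
Tile 5: (2,1)->(1,1) = 1
Tile 2: (2,2)->(0,1) = 3
Sum: 0 + 2 + 0 + 2 + 1 + 3 + 1 + 3 = 12

Answer: 12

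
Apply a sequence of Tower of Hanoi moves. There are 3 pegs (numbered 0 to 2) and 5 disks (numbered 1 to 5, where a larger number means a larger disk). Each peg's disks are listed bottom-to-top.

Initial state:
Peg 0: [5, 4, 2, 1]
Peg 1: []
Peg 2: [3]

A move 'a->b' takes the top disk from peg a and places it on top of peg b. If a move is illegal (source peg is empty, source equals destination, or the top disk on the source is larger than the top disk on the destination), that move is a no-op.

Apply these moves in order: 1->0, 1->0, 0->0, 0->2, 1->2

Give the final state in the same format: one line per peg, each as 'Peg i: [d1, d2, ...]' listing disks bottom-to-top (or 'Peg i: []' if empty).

Answer: Peg 0: [5, 4, 2]
Peg 1: []
Peg 2: [3, 1]

Derivation:
After move 1 (1->0):
Peg 0: [5, 4, 2, 1]
Peg 1: []
Peg 2: [3]

After move 2 (1->0):
Peg 0: [5, 4, 2, 1]
Peg 1: []
Peg 2: [3]

After move 3 (0->0):
Peg 0: [5, 4, 2, 1]
Peg 1: []
Peg 2: [3]

After move 4 (0->2):
Peg 0: [5, 4, 2]
Peg 1: []
Peg 2: [3, 1]

After move 5 (1->2):
Peg 0: [5, 4, 2]
Peg 1: []
Peg 2: [3, 1]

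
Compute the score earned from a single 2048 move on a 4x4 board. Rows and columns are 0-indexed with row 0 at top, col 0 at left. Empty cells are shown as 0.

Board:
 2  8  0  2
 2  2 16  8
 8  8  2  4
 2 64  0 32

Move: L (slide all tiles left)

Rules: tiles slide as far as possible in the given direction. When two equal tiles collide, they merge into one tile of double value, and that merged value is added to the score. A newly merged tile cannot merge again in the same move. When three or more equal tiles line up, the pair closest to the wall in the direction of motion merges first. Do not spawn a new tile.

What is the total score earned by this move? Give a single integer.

Answer: 20

Derivation:
Slide left:
row 0: [2, 8, 0, 2] -> [2, 8, 2, 0]  score +0 (running 0)
row 1: [2, 2, 16, 8] -> [4, 16, 8, 0]  score +4 (running 4)
row 2: [8, 8, 2, 4] -> [16, 2, 4, 0]  score +16 (running 20)
row 3: [2, 64, 0, 32] -> [2, 64, 32, 0]  score +0 (running 20)
Board after move:
 2  8  2  0
 4 16  8  0
16  2  4  0
 2 64 32  0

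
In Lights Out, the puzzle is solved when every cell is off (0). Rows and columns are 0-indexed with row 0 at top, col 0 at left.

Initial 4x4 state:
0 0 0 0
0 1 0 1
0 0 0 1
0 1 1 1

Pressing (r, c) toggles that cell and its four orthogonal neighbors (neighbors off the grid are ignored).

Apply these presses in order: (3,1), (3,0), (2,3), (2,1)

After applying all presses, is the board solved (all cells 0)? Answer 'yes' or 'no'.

After press 1 at (3,1):
0 0 0 0
0 1 0 1
0 1 0 1
1 0 0 1

After press 2 at (3,0):
0 0 0 0
0 1 0 1
1 1 0 1
0 1 0 1

After press 3 at (2,3):
0 0 0 0
0 1 0 0
1 1 1 0
0 1 0 0

After press 4 at (2,1):
0 0 0 0
0 0 0 0
0 0 0 0
0 0 0 0

Lights still on: 0

Answer: yes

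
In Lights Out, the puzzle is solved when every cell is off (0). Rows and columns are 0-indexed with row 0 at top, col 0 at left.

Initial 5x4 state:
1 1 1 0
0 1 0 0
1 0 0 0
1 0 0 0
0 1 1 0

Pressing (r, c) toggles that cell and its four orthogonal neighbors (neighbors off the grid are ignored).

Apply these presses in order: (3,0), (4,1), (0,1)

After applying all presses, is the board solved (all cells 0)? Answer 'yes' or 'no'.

Answer: yes

Derivation:
After press 1 at (3,0):
1 1 1 0
0 1 0 0
0 0 0 0
0 1 0 0
1 1 1 0

After press 2 at (4,1):
1 1 1 0
0 1 0 0
0 0 0 0
0 0 0 0
0 0 0 0

After press 3 at (0,1):
0 0 0 0
0 0 0 0
0 0 0 0
0 0 0 0
0 0 0 0

Lights still on: 0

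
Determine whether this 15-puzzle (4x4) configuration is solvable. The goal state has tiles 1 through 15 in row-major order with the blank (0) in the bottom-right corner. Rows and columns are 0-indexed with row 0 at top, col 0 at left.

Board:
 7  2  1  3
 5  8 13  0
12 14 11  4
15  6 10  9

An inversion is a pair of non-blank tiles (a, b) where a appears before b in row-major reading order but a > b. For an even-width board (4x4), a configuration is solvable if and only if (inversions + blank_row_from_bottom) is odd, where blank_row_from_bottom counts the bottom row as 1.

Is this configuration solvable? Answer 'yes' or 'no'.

Answer: yes

Derivation:
Inversions: 34
Blank is in row 1 (0-indexed from top), which is row 3 counting from the bottom (bottom = 1).
34 + 3 = 37, which is odd, so the puzzle is solvable.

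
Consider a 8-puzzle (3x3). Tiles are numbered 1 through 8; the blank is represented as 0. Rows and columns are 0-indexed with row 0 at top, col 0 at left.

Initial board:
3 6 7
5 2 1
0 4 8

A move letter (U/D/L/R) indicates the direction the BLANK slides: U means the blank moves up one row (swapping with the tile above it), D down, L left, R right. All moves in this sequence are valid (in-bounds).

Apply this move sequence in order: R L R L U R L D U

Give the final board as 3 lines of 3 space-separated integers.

After move 1 (R):
3 6 7
5 2 1
4 0 8

After move 2 (L):
3 6 7
5 2 1
0 4 8

After move 3 (R):
3 6 7
5 2 1
4 0 8

After move 4 (L):
3 6 7
5 2 1
0 4 8

After move 5 (U):
3 6 7
0 2 1
5 4 8

After move 6 (R):
3 6 7
2 0 1
5 4 8

After move 7 (L):
3 6 7
0 2 1
5 4 8

After move 8 (D):
3 6 7
5 2 1
0 4 8

After move 9 (U):
3 6 7
0 2 1
5 4 8

Answer: 3 6 7
0 2 1
5 4 8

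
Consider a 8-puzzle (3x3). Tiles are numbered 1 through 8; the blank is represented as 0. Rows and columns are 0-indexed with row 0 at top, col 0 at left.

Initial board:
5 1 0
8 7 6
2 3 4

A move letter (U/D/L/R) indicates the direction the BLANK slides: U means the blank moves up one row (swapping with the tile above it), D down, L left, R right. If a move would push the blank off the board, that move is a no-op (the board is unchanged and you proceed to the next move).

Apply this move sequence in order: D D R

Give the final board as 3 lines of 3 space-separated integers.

After move 1 (D):
5 1 6
8 7 0
2 3 4

After move 2 (D):
5 1 6
8 7 4
2 3 0

After move 3 (R):
5 1 6
8 7 4
2 3 0

Answer: 5 1 6
8 7 4
2 3 0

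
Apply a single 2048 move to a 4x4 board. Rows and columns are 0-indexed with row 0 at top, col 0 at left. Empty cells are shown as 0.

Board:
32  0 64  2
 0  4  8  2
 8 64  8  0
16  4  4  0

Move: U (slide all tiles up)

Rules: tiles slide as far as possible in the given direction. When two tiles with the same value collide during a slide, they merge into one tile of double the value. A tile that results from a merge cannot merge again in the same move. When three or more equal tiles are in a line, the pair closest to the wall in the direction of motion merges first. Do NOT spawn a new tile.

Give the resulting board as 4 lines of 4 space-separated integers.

Answer: 32  4 64  4
 8 64 16  0
16  4  4  0
 0  0  0  0

Derivation:
Slide up:
col 0: [32, 0, 8, 16] -> [32, 8, 16, 0]
col 1: [0, 4, 64, 4] -> [4, 64, 4, 0]
col 2: [64, 8, 8, 4] -> [64, 16, 4, 0]
col 3: [2, 2, 0, 0] -> [4, 0, 0, 0]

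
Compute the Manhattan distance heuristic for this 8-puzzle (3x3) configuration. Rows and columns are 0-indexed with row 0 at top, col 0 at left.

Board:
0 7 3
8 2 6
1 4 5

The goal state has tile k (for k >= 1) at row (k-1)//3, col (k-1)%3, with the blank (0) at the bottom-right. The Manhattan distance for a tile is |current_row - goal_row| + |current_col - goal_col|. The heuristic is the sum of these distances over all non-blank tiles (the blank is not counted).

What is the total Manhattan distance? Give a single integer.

Tile 7: (0,1)->(2,0) = 3
Tile 3: (0,2)->(0,2) = 0
Tile 8: (1,0)->(2,1) = 2
Tile 2: (1,1)->(0,1) = 1
Tile 6: (1,2)->(1,2) = 0
Tile 1: (2,0)->(0,0) = 2
Tile 4: (2,1)->(1,0) = 2
Tile 5: (2,2)->(1,1) = 2
Sum: 3 + 0 + 2 + 1 + 0 + 2 + 2 + 2 = 12

Answer: 12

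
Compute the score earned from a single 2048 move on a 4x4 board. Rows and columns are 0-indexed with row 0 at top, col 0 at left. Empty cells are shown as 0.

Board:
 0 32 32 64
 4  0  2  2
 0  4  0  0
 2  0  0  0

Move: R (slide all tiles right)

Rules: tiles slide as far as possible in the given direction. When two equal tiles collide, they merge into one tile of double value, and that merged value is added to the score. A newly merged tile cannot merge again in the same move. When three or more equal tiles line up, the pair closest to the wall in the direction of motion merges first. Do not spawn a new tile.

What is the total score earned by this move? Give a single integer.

Slide right:
row 0: [0, 32, 32, 64] -> [0, 0, 64, 64]  score +64 (running 64)
row 1: [4, 0, 2, 2] -> [0, 0, 4, 4]  score +4 (running 68)
row 2: [0, 4, 0, 0] -> [0, 0, 0, 4]  score +0 (running 68)
row 3: [2, 0, 0, 0] -> [0, 0, 0, 2]  score +0 (running 68)
Board after move:
 0  0 64 64
 0  0  4  4
 0  0  0  4
 0  0  0  2

Answer: 68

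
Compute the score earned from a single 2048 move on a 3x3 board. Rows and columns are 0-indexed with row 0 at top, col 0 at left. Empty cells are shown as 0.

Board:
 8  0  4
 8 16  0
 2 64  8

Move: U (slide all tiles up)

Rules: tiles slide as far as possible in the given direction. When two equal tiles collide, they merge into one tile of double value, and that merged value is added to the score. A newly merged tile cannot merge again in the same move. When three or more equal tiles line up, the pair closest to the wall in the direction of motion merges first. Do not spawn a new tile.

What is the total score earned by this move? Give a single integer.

Slide up:
col 0: [8, 8, 2] -> [16, 2, 0]  score +16 (running 16)
col 1: [0, 16, 64] -> [16, 64, 0]  score +0 (running 16)
col 2: [4, 0, 8] -> [4, 8, 0]  score +0 (running 16)
Board after move:
16 16  4
 2 64  8
 0  0  0

Answer: 16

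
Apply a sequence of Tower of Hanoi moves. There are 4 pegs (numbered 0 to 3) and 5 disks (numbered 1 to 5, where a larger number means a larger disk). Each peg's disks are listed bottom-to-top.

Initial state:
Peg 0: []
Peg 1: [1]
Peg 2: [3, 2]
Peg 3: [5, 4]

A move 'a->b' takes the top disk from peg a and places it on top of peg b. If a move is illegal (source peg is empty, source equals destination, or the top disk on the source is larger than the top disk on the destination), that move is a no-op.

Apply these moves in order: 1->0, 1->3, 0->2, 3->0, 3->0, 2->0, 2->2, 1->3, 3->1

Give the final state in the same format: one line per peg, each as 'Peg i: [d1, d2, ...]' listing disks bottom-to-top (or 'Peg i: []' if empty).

Answer: Peg 0: [4, 1]
Peg 1: [5]
Peg 2: [3, 2]
Peg 3: []

Derivation:
After move 1 (1->0):
Peg 0: [1]
Peg 1: []
Peg 2: [3, 2]
Peg 3: [5, 4]

After move 2 (1->3):
Peg 0: [1]
Peg 1: []
Peg 2: [3, 2]
Peg 3: [5, 4]

After move 3 (0->2):
Peg 0: []
Peg 1: []
Peg 2: [3, 2, 1]
Peg 3: [5, 4]

After move 4 (3->0):
Peg 0: [4]
Peg 1: []
Peg 2: [3, 2, 1]
Peg 3: [5]

After move 5 (3->0):
Peg 0: [4]
Peg 1: []
Peg 2: [3, 2, 1]
Peg 3: [5]

After move 6 (2->0):
Peg 0: [4, 1]
Peg 1: []
Peg 2: [3, 2]
Peg 3: [5]

After move 7 (2->2):
Peg 0: [4, 1]
Peg 1: []
Peg 2: [3, 2]
Peg 3: [5]

After move 8 (1->3):
Peg 0: [4, 1]
Peg 1: []
Peg 2: [3, 2]
Peg 3: [5]

After move 9 (3->1):
Peg 0: [4, 1]
Peg 1: [5]
Peg 2: [3, 2]
Peg 3: []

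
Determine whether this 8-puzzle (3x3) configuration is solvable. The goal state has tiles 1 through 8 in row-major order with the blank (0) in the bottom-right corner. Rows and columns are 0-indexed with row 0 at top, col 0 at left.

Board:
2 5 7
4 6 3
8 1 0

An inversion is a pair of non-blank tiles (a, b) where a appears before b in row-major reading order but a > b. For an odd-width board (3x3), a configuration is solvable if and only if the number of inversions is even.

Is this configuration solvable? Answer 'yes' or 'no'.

Answer: yes

Derivation:
Inversions (pairs i<j in row-major order where tile[i] > tile[j] > 0): 14
14 is even, so the puzzle is solvable.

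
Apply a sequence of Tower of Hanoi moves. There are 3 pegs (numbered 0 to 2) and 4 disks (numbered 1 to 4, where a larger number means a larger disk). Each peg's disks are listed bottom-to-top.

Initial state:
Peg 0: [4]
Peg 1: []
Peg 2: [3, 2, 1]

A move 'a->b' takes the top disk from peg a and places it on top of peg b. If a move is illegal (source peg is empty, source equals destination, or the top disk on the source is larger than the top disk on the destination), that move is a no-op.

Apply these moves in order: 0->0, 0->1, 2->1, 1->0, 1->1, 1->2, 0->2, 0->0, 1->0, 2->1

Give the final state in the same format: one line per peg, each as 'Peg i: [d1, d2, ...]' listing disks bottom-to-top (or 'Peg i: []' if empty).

Answer: Peg 0: [4]
Peg 1: [1]
Peg 2: [3, 2]

Derivation:
After move 1 (0->0):
Peg 0: [4]
Peg 1: []
Peg 2: [3, 2, 1]

After move 2 (0->1):
Peg 0: []
Peg 1: [4]
Peg 2: [3, 2, 1]

After move 3 (2->1):
Peg 0: []
Peg 1: [4, 1]
Peg 2: [3, 2]

After move 4 (1->0):
Peg 0: [1]
Peg 1: [4]
Peg 2: [3, 2]

After move 5 (1->1):
Peg 0: [1]
Peg 1: [4]
Peg 2: [3, 2]

After move 6 (1->2):
Peg 0: [1]
Peg 1: [4]
Peg 2: [3, 2]

After move 7 (0->2):
Peg 0: []
Peg 1: [4]
Peg 2: [3, 2, 1]

After move 8 (0->0):
Peg 0: []
Peg 1: [4]
Peg 2: [3, 2, 1]

After move 9 (1->0):
Peg 0: [4]
Peg 1: []
Peg 2: [3, 2, 1]

After move 10 (2->1):
Peg 0: [4]
Peg 1: [1]
Peg 2: [3, 2]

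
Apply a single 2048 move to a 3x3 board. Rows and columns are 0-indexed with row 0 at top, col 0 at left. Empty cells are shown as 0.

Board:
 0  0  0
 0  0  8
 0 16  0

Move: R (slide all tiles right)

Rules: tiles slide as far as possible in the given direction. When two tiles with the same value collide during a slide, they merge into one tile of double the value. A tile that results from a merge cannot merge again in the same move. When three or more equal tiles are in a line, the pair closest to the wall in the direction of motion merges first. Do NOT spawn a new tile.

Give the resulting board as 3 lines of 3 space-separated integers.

Slide right:
row 0: [0, 0, 0] -> [0, 0, 0]
row 1: [0, 0, 8] -> [0, 0, 8]
row 2: [0, 16, 0] -> [0, 0, 16]

Answer:  0  0  0
 0  0  8
 0  0 16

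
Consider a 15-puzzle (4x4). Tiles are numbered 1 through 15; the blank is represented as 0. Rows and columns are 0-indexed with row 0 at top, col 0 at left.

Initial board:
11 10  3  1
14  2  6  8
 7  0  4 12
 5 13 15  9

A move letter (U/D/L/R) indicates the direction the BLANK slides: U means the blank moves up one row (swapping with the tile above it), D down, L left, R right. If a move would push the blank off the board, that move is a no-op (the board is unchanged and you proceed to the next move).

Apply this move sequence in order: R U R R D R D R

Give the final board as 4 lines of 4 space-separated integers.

After move 1 (R):
11 10  3  1
14  2  6  8
 7  4  0 12
 5 13 15  9

After move 2 (U):
11 10  3  1
14  2  0  8
 7  4  6 12
 5 13 15  9

After move 3 (R):
11 10  3  1
14  2  8  0
 7  4  6 12
 5 13 15  9

After move 4 (R):
11 10  3  1
14  2  8  0
 7  4  6 12
 5 13 15  9

After move 5 (D):
11 10  3  1
14  2  8 12
 7  4  6  0
 5 13 15  9

After move 6 (R):
11 10  3  1
14  2  8 12
 7  4  6  0
 5 13 15  9

After move 7 (D):
11 10  3  1
14  2  8 12
 7  4  6  9
 5 13 15  0

After move 8 (R):
11 10  3  1
14  2  8 12
 7  4  6  9
 5 13 15  0

Answer: 11 10  3  1
14  2  8 12
 7  4  6  9
 5 13 15  0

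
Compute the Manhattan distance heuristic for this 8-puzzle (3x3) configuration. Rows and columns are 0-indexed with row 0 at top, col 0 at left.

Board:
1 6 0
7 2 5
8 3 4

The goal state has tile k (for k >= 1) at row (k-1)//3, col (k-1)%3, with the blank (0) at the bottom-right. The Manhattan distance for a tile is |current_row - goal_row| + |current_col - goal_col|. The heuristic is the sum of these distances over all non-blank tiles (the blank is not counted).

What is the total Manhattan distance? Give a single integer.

Answer: 12

Derivation:
Tile 1: at (0,0), goal (0,0), distance |0-0|+|0-0| = 0
Tile 6: at (0,1), goal (1,2), distance |0-1|+|1-2| = 2
Tile 7: at (1,0), goal (2,0), distance |1-2|+|0-0| = 1
Tile 2: at (1,1), goal (0,1), distance |1-0|+|1-1| = 1
Tile 5: at (1,2), goal (1,1), distance |1-1|+|2-1| = 1
Tile 8: at (2,0), goal (2,1), distance |2-2|+|0-1| = 1
Tile 3: at (2,1), goal (0,2), distance |2-0|+|1-2| = 3
Tile 4: at (2,2), goal (1,0), distance |2-1|+|2-0| = 3
Sum: 0 + 2 + 1 + 1 + 1 + 1 + 3 + 3 = 12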